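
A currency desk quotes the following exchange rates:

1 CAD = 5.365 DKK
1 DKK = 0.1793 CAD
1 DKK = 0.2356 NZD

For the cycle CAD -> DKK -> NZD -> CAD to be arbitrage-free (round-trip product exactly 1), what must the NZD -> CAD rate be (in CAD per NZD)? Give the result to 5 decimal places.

0.79114

Known legs of the cycle: 5.365 × 0.2356 = 1.263994
For no arbitrage the full-cycle product must be 1, so the missing rate is 1 / 1.263994 ≈ 0.7911430.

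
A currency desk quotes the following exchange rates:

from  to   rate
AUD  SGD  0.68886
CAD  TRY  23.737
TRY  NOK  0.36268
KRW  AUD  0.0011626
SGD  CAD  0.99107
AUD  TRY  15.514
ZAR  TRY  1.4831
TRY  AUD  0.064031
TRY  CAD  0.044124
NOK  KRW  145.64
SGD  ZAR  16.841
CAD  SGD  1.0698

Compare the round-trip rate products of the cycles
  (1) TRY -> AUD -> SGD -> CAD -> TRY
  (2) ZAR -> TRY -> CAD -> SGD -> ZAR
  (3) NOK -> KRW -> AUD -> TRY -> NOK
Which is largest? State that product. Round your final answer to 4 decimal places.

(1) 0.064031 × 0.68886 × 0.99107 × 23.737 = 1.03765
(2) 1.4831 × 0.044124 × 1.0698 × 16.841 = 1.17901
(3) 145.64 × 0.0011626 × 15.514 × 0.36268 = 0.95270
Highest is cycle (2) at 1.1790 (>1, arbitrage).

1.1790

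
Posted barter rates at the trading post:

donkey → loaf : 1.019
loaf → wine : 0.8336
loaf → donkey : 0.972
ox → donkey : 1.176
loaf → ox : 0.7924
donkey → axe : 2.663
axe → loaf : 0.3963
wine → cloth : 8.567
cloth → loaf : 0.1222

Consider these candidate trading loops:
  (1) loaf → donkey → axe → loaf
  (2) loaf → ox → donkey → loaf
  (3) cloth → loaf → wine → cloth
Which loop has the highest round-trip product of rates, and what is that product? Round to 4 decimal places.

1.0258

(1) 0.972 × 2.663 × 0.3963 = 1.02580
(2) 0.7924 × 1.176 × 1.019 = 0.94957
(3) 0.1222 × 0.8336 × 8.567 = 0.87269
Highest is cycle (1) at 1.0258 (>1, arbitrage).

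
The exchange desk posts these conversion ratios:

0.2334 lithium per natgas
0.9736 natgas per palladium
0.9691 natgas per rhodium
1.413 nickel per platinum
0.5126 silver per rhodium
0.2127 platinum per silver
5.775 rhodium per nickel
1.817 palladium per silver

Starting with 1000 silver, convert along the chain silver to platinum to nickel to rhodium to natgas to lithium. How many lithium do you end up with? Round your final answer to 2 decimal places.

392.58

1000 silver × 0.2127 = 212.7 platinum
212.7 platinum × 1.413 = 300.5451 nickel
300.5451 nickel × 5.775 = 1735.6479525 rhodium
1735.6479525 rhodium × 0.9691 = 1682.01643076775 natgas
1682.01643076775 natgas × 0.2334 = 392.58263494119285 lithium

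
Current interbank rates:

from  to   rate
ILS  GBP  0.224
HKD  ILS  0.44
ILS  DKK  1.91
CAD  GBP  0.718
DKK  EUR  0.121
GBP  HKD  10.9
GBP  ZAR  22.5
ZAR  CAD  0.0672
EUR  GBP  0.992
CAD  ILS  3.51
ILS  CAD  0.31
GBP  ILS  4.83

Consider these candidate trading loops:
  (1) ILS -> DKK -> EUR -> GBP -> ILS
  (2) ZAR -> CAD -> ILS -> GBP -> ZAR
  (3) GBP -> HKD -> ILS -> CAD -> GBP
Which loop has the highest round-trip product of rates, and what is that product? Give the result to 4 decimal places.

(1) 1.91 × 0.121 × 0.992 × 4.83 = 1.10733
(2) 0.0672 × 3.51 × 0.224 × 22.5 = 1.18879
(3) 10.9 × 0.44 × 0.31 × 0.718 = 1.06749
Highest is cycle (2) at 1.1888 (>1, arbitrage).

1.1888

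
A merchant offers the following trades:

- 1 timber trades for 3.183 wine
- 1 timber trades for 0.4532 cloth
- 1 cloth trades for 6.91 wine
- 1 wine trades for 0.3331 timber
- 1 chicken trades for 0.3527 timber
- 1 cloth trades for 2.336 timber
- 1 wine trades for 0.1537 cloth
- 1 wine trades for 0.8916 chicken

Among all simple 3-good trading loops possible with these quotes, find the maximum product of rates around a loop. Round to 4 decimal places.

cloth→timber→wine→cloth: 2.336 × 3.183 × 0.1537 = 1.14283
cloth→wine→timber→cloth: 6.91 × 0.3331 × 0.4532 = 1.04314
timber→wine→chicken→timber: 3.183 × 0.8916 × 0.3527 = 1.00095
Maximum is cloth→timber→wine→cloth at 1.1428; arbitrage exists.

1.1428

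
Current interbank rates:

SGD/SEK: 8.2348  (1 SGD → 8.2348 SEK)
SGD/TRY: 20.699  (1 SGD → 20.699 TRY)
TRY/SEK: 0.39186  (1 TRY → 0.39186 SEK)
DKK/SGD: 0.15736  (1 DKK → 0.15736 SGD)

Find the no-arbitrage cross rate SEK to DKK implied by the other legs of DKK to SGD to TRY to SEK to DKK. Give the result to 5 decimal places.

Known legs of the cycle: 0.15736 × 20.699 × 0.39186 = 1.2763642916304
For no arbitrage the full-cycle product must be 1, so the missing rate is 1 / 1.2763642916304 ≈ 0.7834754.

0.78348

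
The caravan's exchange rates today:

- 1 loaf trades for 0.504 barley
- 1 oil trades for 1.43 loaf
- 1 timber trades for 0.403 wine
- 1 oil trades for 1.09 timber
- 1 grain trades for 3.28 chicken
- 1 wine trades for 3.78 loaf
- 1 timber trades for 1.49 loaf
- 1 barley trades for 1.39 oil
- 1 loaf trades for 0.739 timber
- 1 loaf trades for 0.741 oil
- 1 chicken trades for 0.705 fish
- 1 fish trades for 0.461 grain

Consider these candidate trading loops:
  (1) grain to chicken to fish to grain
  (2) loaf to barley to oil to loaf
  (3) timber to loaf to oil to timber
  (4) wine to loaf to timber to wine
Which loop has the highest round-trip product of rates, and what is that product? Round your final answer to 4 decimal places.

1.2035

(1) 3.28 × 0.705 × 0.461 = 1.06602
(2) 0.504 × 1.39 × 1.43 = 1.00180
(3) 1.49 × 0.741 × 1.09 = 1.20346
(4) 3.78 × 0.739 × 0.403 = 1.12575
Highest is cycle (3) at 1.2035 (>1, arbitrage).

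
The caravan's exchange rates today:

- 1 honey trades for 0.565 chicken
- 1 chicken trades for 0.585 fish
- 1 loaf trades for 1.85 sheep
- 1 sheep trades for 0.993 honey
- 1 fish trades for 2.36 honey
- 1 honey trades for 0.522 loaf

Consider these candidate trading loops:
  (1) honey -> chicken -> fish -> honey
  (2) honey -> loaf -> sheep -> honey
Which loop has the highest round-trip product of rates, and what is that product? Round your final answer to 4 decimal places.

0.9589

(1) 0.565 × 0.585 × 2.36 = 0.78004
(2) 0.522 × 1.85 × 0.993 = 0.95894
Highest is cycle (2) at 0.9589 (≤1, no arbitrage).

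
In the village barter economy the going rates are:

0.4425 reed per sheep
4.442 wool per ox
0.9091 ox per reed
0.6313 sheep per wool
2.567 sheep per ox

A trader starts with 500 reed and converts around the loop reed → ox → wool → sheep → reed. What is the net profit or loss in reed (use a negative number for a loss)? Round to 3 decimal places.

64.039

500 reed × 0.9091 = 454.55 ox
454.55 ox × 4.442 = 2019.1111 wool
2019.1111 wool × 0.6313 = 1274.66483743 sheep
1274.66483743 sheep × 0.4425 = 564.039190562775 reed
Net change: 564.039190562775 − 500 = 64.039190562775 reed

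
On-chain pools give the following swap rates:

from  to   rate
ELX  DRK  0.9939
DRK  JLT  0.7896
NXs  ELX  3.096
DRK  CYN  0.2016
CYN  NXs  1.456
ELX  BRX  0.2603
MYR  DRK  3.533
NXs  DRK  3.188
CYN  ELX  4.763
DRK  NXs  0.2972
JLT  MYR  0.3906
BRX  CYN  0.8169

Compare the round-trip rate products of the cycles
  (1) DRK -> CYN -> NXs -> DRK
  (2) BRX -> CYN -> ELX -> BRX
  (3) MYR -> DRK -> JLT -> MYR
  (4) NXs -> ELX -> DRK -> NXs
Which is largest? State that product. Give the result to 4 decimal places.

1.0896

(1) 0.2016 × 1.456 × 3.188 = 0.93577
(2) 0.8169 × 4.763 × 0.2603 = 1.01280
(3) 3.533 × 0.7896 × 0.3906 = 1.08964
(4) 3.096 × 0.9939 × 0.2972 = 0.91452
Highest is cycle (3) at 1.0896 (>1, arbitrage).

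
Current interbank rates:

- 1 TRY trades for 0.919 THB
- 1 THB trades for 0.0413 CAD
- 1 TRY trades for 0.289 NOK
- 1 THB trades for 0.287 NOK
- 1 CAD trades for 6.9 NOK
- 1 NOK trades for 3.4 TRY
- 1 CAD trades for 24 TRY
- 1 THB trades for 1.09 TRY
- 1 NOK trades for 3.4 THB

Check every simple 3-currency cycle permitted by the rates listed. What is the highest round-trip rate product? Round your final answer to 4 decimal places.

1.0710

THB→TRY→NOK→THB: 1.09 × 0.289 × 3.4 = 1.07103
THB→CAD→NOK→THB: 0.0413 × 6.9 × 3.4 = 0.96890
THB→CAD→TRY→THB: 0.0413 × 24 × 0.919 = 0.91091
THB→NOK→TRY→THB: 0.287 × 3.4 × 0.919 = 0.89676
Maximum is THB→TRY→NOK→THB at 1.0710; arbitrage exists.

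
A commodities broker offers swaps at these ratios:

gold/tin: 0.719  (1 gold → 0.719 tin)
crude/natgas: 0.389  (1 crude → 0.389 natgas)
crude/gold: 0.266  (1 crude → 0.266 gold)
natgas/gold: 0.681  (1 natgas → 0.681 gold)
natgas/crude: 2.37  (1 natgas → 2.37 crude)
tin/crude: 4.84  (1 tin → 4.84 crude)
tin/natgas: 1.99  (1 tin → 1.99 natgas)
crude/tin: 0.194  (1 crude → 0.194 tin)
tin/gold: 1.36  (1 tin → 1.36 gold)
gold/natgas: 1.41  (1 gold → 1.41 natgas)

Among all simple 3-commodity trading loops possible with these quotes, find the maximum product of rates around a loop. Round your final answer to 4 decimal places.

natgas→gold→tin→natgas: 0.681 × 0.719 × 1.99 = 0.97438
crude→gold→tin→crude: 0.266 × 0.719 × 4.84 = 0.92567
natgas→crude→tin→natgas: 2.37 × 0.194 × 1.99 = 0.91496
natgas→crude→gold→natgas: 2.37 × 0.266 × 1.41 = 0.88889
Maximum is natgas→gold→tin→natgas at 0.9744; no arbitrage — every cycle loses value.

0.9744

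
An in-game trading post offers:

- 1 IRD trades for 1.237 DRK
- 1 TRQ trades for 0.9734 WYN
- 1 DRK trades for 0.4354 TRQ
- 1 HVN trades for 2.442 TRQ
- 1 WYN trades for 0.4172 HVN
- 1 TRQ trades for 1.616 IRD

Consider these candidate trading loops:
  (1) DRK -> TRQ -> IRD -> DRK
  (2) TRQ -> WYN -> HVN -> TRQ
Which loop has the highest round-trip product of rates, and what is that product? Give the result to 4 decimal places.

(1) 0.4354 × 1.616 × 1.237 = 0.87036
(2) 0.9734 × 0.4172 × 2.442 = 0.99170
Highest is cycle (2) at 0.9917 (≤1, no arbitrage).

0.9917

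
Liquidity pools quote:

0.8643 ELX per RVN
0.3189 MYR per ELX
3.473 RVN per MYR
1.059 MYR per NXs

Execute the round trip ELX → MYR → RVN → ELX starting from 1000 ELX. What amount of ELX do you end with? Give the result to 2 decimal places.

1000 ELX × 0.3189 = 318.9 MYR
318.9 MYR × 3.473 = 1107.5397 RVN
1107.5397 RVN × 0.8643 = 957.24656271 ELX

957.25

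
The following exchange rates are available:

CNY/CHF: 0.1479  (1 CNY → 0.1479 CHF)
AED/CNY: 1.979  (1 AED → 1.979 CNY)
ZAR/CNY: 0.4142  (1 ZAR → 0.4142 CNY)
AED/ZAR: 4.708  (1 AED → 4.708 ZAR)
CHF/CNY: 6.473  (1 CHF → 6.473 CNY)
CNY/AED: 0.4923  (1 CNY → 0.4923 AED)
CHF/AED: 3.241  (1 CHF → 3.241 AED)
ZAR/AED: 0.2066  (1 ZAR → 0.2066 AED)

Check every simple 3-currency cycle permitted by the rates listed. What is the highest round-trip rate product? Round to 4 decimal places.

CNY→AED→ZAR→CNY: 0.4923 × 4.708 × 0.4142 = 0.96001
CHF→AED→CNY→CHF: 3.241 × 1.979 × 0.1479 = 0.94862
Maximum is CNY→AED→ZAR→CNY at 0.9600; no arbitrage — every cycle loses value.

0.9600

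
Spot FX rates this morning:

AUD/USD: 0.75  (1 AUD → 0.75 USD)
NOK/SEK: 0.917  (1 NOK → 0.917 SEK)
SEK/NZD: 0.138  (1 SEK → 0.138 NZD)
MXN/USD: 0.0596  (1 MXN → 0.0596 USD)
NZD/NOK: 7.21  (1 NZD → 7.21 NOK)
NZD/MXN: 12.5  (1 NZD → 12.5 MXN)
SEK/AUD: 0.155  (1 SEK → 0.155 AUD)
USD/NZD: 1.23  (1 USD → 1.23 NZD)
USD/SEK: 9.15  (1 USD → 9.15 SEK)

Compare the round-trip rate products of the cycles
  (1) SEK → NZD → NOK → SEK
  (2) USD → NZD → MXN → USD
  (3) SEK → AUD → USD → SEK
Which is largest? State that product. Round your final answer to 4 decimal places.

1.0637

(1) 0.138 × 7.21 × 0.917 = 0.91240
(2) 1.23 × 12.5 × 0.0596 = 0.91635
(3) 0.155 × 0.75 × 9.15 = 1.06369
Highest is cycle (3) at 1.0637 (>1, arbitrage).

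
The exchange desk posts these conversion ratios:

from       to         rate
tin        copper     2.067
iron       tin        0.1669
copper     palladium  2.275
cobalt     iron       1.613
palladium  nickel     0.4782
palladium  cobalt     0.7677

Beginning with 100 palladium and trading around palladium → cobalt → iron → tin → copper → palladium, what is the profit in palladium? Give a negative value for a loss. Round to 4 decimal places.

-2.8139

100 palladium × 0.7677 = 76.77 cobalt
76.77 cobalt × 1.613 = 123.83001 iron
123.83001 iron × 0.1669 = 20.667228669 tin
20.667228669 tin × 2.067 = 42.719161658823 copper
42.719161658823 copper × 2.275 = 97.186092773822325 palladium
Net change: 97.186092773822325 − 100 = -2.813907226177675 palladium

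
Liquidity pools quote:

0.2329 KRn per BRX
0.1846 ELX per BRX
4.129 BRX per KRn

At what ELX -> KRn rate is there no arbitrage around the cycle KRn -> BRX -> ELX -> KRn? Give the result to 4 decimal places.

1.3120

Known legs of the cycle: 4.129 × 0.1846 = 0.7622134
For no arbitrage the full-cycle product must be 1, so the missing rate is 1 / 0.7622134 ≈ 1.311969.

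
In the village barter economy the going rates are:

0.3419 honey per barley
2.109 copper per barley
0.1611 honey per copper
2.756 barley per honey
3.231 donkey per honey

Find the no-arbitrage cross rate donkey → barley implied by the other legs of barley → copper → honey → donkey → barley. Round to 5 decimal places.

Known legs of the cycle: 2.109 × 0.1611 × 3.231 = 1.0977642369
For no arbitrage the full-cycle product must be 1, so the missing rate is 1 / 1.0977642369 ≈ 0.9109424.

0.91094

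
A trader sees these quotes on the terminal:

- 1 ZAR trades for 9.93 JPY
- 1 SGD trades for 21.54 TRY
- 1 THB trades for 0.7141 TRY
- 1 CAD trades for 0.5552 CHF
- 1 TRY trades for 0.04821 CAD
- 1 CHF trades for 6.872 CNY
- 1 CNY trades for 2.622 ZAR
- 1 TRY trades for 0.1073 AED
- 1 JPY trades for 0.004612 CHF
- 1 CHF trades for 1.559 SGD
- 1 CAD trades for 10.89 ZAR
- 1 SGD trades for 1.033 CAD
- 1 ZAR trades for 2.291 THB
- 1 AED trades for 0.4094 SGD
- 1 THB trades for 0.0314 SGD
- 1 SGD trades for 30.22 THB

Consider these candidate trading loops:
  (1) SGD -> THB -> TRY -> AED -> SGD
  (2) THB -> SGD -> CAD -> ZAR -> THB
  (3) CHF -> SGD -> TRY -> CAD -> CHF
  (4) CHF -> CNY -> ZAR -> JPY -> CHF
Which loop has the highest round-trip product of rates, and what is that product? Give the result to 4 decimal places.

0.9480

(1) 30.22 × 0.7141 × 0.1073 × 0.4094 = 0.94798
(2) 0.0314 × 1.033 × 10.89 × 2.291 = 0.80925
(3) 1.559 × 21.54 × 0.04821 × 0.5552 = 0.89883
(4) 6.872 × 2.622 × 9.93 × 0.004612 = 0.82519
Highest is cycle (1) at 0.9480 (≤1, no arbitrage).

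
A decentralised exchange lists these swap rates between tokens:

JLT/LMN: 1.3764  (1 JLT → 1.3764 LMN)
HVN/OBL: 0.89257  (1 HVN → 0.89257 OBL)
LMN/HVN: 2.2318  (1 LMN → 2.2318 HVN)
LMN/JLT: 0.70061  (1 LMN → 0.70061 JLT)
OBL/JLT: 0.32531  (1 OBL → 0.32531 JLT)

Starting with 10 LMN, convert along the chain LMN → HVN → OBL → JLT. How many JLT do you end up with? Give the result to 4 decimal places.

10 LMN × 2.2318 = 22.318 HVN
22.318 HVN × 0.89257 = 19.92037726 OBL
19.92037726 OBL × 0.32531 = 6.4802979264506 JLT

6.4803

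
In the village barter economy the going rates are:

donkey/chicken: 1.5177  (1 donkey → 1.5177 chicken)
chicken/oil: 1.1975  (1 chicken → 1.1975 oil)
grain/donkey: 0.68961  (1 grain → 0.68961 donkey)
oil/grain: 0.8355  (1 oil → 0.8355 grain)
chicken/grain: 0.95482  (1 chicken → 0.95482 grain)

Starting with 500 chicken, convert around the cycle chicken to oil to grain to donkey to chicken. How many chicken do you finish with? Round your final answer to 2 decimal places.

500 chicken × 1.1975 = 598.75 oil
598.75 oil × 0.8355 = 500.255625 grain
500.255625 grain × 0.68961 = 344.98128155625 donkey
344.98128155625 donkey × 1.5177 = 523.578091017920625 chicken

523.58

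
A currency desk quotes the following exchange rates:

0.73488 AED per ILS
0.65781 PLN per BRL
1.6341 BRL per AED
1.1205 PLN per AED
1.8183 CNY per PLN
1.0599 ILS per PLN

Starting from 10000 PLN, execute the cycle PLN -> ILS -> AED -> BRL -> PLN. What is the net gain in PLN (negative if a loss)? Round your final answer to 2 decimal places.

10000 PLN × 1.0599 = 10599 ILS
10599 ILS × 0.73488 = 7788.99312 AED
7788.99312 AED × 1.6341 = 12727.993657392 BRL
12727.993657392 BRL × 0.65781 = 8372.60150776903152 PLN
Net change: 8372.60150776903152 − 10000 = -1627.39849223096848 PLN

-1627.40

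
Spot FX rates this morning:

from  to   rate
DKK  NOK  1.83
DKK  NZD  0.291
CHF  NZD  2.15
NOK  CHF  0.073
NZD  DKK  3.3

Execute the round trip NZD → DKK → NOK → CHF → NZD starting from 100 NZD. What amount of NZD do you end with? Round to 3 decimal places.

100 NZD × 3.3 = 330 DKK
330 DKK × 1.83 = 603.9 NOK
603.9 NOK × 0.073 = 44.0847 CHF
44.0847 CHF × 2.15 = 94.782105 NZD

94.782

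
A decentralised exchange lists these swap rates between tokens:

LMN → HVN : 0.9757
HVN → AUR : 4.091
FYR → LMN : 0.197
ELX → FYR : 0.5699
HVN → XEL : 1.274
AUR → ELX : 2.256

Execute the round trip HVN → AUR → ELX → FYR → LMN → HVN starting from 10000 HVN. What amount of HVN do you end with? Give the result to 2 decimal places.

10000 HVN × 4.091 = 40910 AUR
40910 AUR × 2.256 = 92292.96 ELX
92292.96 ELX × 0.5699 = 52597.757904 FYR
52597.757904 FYR × 0.197 = 10361.758307088 LMN
10361.758307088 LMN × 0.9757 = 10109.9675802257616 HVN

10109.97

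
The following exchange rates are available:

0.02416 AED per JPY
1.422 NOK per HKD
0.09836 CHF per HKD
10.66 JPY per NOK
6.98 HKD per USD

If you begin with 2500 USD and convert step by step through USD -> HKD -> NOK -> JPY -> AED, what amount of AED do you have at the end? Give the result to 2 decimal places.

2500 USD × 6.98 = 17450 HKD
17450 HKD × 1.422 = 24813.9 NOK
24813.9 NOK × 10.66 = 264516.174 JPY
264516.174 JPY × 0.02416 = 6390.71076384 AED

6390.71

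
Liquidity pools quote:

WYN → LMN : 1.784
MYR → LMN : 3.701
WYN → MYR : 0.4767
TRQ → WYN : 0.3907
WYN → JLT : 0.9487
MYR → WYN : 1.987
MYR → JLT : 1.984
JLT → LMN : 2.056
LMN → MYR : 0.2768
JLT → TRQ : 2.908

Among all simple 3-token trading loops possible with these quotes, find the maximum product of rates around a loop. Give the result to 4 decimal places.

1.1291

JLT→LMN→MYR→JLT: 2.056 × 0.2768 × 1.984 = 1.12910
JLT→TRQ→WYN→JLT: 2.908 × 0.3907 × 0.9487 = 1.07787
LMN→MYR→WYN→LMN: 0.2768 × 1.987 × 1.784 = 0.98120
Maximum is JLT→LMN→MYR→JLT at 1.1291; arbitrage exists.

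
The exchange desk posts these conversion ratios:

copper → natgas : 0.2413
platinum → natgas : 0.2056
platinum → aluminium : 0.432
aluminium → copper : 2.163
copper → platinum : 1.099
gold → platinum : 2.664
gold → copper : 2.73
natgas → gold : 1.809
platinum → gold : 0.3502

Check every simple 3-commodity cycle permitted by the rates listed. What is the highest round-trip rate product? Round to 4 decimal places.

1.1917

copper→natgas→gold→copper: 0.2413 × 1.809 × 2.73 = 1.19168
platinum→gold→copper→platinum: 0.3502 × 2.73 × 1.099 = 1.05069
platinum→aluminium→copper→platinum: 0.432 × 2.163 × 1.099 = 1.02692
platinum→natgas→gold→platinum: 0.2056 × 1.809 × 2.664 = 0.99082
Maximum is copper→natgas→gold→copper at 1.1917; arbitrage exists.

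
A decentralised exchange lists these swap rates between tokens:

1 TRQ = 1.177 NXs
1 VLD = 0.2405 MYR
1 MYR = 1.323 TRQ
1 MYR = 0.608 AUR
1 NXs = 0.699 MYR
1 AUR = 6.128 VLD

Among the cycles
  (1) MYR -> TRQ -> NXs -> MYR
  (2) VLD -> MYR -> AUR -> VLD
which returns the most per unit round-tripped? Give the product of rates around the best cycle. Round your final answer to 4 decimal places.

1.0885

(1) 1.323 × 1.177 × 0.699 = 1.08846
(2) 0.2405 × 0.608 × 6.128 = 0.89606
Highest is cycle (1) at 1.0885 (>1, arbitrage).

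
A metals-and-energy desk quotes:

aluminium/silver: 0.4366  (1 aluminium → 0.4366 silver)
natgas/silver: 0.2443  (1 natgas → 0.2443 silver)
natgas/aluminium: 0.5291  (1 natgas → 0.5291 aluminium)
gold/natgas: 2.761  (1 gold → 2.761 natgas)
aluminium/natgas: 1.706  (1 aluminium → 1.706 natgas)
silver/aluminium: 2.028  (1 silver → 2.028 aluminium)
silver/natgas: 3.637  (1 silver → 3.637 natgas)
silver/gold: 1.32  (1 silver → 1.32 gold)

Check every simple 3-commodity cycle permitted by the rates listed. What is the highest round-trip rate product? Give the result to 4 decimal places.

gold→natgas→silver→gold: 2.761 × 0.2443 × 1.32 = 0.89036
aluminium→natgas→silver→aluminium: 1.706 × 0.2443 × 2.028 = 0.84522
aluminium→silver→natgas→aluminium: 0.4366 × 3.637 × 0.5291 = 0.84017
Maximum is gold→natgas→silver→gold at 0.8904; no arbitrage — every cycle loses value.

0.8904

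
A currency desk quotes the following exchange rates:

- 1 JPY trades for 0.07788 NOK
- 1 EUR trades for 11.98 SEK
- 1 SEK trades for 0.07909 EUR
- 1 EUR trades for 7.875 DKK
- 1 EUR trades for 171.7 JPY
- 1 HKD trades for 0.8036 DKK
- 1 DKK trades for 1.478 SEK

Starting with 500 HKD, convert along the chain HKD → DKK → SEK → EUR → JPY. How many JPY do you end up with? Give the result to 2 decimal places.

8064.48

500 HKD × 0.8036 = 401.8 DKK
401.8 DKK × 1.478 = 593.8604 SEK
593.8604 SEK × 0.07909 = 46.968419036 EUR
46.968419036 EUR × 171.7 = 8064.4775484812 JPY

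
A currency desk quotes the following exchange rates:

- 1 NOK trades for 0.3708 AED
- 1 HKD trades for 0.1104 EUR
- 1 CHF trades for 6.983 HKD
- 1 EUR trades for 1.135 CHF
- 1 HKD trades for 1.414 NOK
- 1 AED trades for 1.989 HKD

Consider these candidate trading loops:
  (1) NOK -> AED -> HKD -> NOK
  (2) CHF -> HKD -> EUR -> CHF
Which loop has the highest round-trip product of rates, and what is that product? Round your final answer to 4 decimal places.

1.0429

(1) 0.3708 × 1.989 × 1.414 = 1.04285
(2) 6.983 × 0.1104 × 1.135 = 0.87500
Highest is cycle (1) at 1.0429 (>1, arbitrage).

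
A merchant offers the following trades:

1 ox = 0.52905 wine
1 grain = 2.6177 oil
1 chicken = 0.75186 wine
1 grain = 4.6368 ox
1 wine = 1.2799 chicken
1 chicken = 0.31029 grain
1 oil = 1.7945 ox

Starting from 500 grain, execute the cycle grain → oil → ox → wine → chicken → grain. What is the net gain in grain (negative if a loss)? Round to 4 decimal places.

-6.5151

500 grain × 2.6177 = 1308.85 oil
1308.85 oil × 1.7945 = 2348.731325 ox
2348.731325 ox × 0.52905 = 1242.59630749125 wine
1242.59630749125 wine × 1.2799 = 1590.399013958050875 chicken
1590.399013958050875 chicken × 0.31029 = 493.48491004104360600375 grain
Net change: 493.48491004104360600375 − 500 = -6.51508995895639399625 grain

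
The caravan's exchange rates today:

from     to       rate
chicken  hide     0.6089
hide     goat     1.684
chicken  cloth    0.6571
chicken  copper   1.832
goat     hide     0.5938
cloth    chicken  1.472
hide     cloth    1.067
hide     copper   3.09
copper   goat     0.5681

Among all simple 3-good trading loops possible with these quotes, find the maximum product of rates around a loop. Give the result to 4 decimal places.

1.0424

hide→copper→goat→hide: 3.09 × 0.5681 × 0.5938 = 1.04237
hide→cloth→chicken→hide: 1.067 × 1.472 × 0.6089 = 0.95635
Maximum is hide→copper→goat→hide at 1.0424; arbitrage exists.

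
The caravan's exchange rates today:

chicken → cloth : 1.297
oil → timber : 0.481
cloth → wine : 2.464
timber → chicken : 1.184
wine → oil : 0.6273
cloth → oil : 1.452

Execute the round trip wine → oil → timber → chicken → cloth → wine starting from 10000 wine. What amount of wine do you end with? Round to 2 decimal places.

11417.02

10000 wine × 0.6273 = 6273 oil
6273 oil × 0.481 = 3017.313 timber
3017.313 timber × 1.184 = 3572.498592 chicken
3572.498592 chicken × 1.297 = 4633.530673824 cloth
4633.530673824 cloth × 2.464 = 11417.019580302336 wine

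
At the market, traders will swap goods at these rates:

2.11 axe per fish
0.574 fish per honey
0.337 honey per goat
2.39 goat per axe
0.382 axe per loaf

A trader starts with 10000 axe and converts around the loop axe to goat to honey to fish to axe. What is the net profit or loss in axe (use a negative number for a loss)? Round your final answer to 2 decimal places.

10000 axe × 2.39 = 23900 goat
23900 goat × 0.337 = 8054.3 honey
8054.3 honey × 0.574 = 4623.1682 fish
4623.1682 fish × 2.11 = 9754.884902 axe
Net change: 9754.884902 − 10000 = -245.115098 axe

-245.12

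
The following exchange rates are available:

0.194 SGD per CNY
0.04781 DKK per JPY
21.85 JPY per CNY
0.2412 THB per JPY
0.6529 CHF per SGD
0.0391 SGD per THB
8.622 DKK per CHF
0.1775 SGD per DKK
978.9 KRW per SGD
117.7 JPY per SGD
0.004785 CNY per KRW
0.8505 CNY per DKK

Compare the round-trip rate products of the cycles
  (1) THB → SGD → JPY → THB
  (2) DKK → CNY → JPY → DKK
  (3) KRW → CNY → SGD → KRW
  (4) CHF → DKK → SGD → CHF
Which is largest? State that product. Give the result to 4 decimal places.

(1) 0.0391 × 117.7 × 0.2412 = 1.11002
(2) 0.8505 × 21.85 × 0.04781 = 0.88847
(3) 0.004785 × 0.194 × 978.9 = 0.90870
(4) 8.622 × 0.1775 × 0.6529 = 0.99920
Highest is cycle (1) at 1.1100 (>1, arbitrage).

1.1100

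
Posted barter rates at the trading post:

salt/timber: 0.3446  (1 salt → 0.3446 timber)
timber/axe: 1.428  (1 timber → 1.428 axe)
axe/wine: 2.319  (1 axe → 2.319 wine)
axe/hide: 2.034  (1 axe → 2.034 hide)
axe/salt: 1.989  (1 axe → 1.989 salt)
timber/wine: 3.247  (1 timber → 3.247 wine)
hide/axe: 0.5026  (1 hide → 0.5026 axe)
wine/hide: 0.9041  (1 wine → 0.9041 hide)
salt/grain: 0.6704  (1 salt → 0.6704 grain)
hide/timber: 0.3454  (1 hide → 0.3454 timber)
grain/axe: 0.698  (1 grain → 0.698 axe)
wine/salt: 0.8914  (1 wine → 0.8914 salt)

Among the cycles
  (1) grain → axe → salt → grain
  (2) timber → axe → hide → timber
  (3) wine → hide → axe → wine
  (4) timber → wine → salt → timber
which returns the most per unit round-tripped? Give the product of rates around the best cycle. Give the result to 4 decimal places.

(1) 0.698 × 1.989 × 0.6704 = 0.93073
(2) 1.428 × 2.034 × 0.3454 = 1.00323
(3) 0.9041 × 0.5026 × 2.319 = 1.05376
(4) 3.247 × 0.8914 × 0.3446 = 0.99740
Highest is cycle (3) at 1.0538 (>1, arbitrage).

1.0538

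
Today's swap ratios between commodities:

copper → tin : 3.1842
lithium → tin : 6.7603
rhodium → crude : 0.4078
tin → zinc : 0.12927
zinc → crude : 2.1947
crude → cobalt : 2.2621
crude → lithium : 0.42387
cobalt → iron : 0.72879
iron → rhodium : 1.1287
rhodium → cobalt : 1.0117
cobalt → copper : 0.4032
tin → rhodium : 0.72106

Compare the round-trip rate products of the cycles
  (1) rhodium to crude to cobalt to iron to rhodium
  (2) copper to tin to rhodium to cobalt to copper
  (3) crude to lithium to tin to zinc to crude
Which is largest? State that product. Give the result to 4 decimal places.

(1) 0.4078 × 2.2621 × 0.72879 × 1.1287 = 0.75882
(2) 3.1842 × 0.72106 × 1.0117 × 0.4032 = 0.93658
(3) 0.42387 × 6.7603 × 0.12927 × 2.1947 = 0.81296
Highest is cycle (2) at 0.9366 (≤1, no arbitrage).

0.9366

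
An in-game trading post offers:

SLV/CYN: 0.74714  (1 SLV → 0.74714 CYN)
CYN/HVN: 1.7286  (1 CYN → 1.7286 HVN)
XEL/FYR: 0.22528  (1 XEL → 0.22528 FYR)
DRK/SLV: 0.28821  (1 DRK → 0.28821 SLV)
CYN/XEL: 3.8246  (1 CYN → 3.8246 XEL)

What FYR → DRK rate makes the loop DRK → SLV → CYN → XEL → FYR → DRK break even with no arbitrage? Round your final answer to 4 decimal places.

Known legs of the cycle: 0.28821 × 0.74714 × 3.8246 × 0.22528 = 0.1855323697170358272
For no arbitrage the full-cycle product must be 1, so the missing rate is 1 / 0.1855323697170358272 ≈ 5.389895.

5.3899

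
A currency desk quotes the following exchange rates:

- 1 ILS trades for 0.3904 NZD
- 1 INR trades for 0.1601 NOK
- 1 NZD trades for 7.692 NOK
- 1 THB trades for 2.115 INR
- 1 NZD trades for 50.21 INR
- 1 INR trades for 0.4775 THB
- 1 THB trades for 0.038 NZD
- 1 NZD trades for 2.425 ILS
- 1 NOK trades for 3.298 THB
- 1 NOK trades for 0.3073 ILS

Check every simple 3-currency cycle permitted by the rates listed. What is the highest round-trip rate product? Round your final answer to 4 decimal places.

1.1167

INR→NOK→THB→INR: 0.1601 × 3.298 × 2.115 = 1.11674
THB→NZD→NOK→THB: 0.038 × 7.692 × 3.298 = 0.96399
NOK→ILS→NZD→NOK: 0.3073 × 0.3904 × 7.692 = 0.92281
INR→THB→NZD→INR: 0.4775 × 0.038 × 50.21 = 0.91106
Maximum is INR→NOK→THB→INR at 1.1167; arbitrage exists.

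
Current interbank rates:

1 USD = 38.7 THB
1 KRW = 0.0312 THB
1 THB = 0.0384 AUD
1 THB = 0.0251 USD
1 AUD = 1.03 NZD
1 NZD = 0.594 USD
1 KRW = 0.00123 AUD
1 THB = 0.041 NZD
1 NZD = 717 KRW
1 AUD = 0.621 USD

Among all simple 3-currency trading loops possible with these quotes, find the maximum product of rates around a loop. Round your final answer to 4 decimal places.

THB→NZD→USD→THB: 0.041 × 0.594 × 38.7 = 0.94250
THB→AUD→USD→THB: 0.0384 × 0.621 × 38.7 = 0.92286
THB→NZD→KRW→THB: 0.041 × 717 × 0.0312 = 0.91719
NZD→KRW→AUD→NZD: 717 × 0.00123 × 1.03 = 0.90837
Maximum is THB→NZD→USD→THB at 0.9425; no arbitrage — every cycle loses value.

0.9425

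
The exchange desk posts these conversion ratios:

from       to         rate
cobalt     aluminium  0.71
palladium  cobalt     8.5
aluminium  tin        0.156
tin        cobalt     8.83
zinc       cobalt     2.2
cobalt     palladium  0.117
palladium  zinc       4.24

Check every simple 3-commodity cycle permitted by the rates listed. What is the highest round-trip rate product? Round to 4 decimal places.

1.0914

cobalt→palladium→zinc→cobalt: 0.117 × 4.24 × 2.2 = 1.09138
tin→cobalt→aluminium→tin: 8.83 × 0.71 × 0.156 = 0.97801
Maximum is cobalt→palladium→zinc→cobalt at 1.0914; arbitrage exists.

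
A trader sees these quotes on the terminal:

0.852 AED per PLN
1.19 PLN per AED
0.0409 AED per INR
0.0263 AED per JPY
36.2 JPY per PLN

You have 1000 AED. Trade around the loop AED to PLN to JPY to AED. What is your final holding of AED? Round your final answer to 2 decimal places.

1000 AED × 1.19 = 1190 PLN
1190 PLN × 36.2 = 43078 JPY
43078 JPY × 0.0263 = 1132.9514 AED

1132.95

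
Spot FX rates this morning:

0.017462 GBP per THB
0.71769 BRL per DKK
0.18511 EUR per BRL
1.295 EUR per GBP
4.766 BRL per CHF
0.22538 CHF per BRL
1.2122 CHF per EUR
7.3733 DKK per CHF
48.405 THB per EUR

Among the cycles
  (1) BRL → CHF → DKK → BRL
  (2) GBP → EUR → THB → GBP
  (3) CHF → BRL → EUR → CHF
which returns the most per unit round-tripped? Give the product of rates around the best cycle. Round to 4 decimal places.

(1) 0.22538 × 7.3733 × 0.71769 = 1.19265
(2) 1.295 × 48.405 × 0.017462 = 1.09460
(3) 4.766 × 0.18511 × 1.2122 = 1.06944
Highest is cycle (1) at 1.1927 (>1, arbitrage).

1.1927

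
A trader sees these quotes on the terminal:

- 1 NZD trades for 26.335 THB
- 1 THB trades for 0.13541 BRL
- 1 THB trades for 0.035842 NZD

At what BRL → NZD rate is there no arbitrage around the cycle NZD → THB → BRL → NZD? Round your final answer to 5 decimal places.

Known legs of the cycle: 26.335 × 0.13541 = 3.56602235
For no arbitrage the full-cycle product must be 1, so the missing rate is 1 / 3.56602235 ≈ 0.2804245.

0.28042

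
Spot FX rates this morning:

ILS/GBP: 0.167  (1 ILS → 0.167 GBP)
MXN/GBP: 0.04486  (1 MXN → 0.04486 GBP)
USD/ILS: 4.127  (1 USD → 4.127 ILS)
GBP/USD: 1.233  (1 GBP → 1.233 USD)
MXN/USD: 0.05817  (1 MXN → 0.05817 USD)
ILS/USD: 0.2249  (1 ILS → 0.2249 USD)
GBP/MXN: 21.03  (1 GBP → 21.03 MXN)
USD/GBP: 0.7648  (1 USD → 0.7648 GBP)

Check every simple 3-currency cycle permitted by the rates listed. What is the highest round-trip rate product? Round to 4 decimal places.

0.9356

GBP→MXN→USD→GBP: 21.03 × 0.05817 × 0.7648 = 0.93559
GBP→USD→ILS→GBP: 1.233 × 4.127 × 0.167 = 0.84979
Maximum is GBP→MXN→USD→GBP at 0.9356; no arbitrage — every cycle loses value.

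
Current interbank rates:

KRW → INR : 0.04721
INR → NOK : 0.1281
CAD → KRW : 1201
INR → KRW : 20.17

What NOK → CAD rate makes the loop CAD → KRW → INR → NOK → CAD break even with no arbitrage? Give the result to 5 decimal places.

0.13768

Known legs of the cycle: 1201 × 0.04721 × 0.1281 = 7.263168801
For no arbitrage the full-cycle product must be 1, so the missing rate is 1 / 7.263168801 ≈ 0.1376810.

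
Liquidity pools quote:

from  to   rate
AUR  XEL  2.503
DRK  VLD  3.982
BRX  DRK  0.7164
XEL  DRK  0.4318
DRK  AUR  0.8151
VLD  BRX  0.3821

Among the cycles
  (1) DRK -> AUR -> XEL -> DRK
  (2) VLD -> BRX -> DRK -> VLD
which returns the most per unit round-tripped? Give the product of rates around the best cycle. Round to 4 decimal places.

(1) 0.8151 × 2.503 × 0.4318 = 0.88096
(2) 0.3821 × 0.7164 × 3.982 = 1.09002
Highest is cycle (2) at 1.0900 (>1, arbitrage).

1.0900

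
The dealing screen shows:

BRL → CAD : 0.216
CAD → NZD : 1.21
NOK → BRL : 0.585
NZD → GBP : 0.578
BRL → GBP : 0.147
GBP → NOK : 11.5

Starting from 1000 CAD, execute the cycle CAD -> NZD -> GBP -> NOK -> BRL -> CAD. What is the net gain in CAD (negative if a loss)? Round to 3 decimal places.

16.297

1000 CAD × 1.21 = 1210 NZD
1210 NZD × 0.578 = 699.38 GBP
699.38 GBP × 11.5 = 8042.87 NOK
8042.87 NOK × 0.585 = 4705.07895 BRL
4705.07895 BRL × 0.216 = 1016.2970532 CAD
Net change: 1016.2970532 − 1000 = 16.2970532 CAD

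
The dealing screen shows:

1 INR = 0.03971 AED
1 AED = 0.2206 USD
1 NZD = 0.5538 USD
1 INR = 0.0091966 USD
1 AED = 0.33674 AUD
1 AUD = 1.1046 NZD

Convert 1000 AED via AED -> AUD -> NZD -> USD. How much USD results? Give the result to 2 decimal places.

205.99

1000 AED × 0.33674 = 336.74 AUD
336.74 AUD × 1.1046 = 371.963004 NZD
371.963004 NZD × 0.5538 = 205.9931116152 USD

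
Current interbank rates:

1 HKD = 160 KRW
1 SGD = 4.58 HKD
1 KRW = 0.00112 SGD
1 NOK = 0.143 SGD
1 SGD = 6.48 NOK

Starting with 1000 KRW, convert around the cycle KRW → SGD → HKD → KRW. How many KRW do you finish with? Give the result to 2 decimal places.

1000 KRW × 0.00112 = 1.12 SGD
1.12 SGD × 4.58 = 5.1296 HKD
5.1296 HKD × 160 = 820.736 KRW

820.74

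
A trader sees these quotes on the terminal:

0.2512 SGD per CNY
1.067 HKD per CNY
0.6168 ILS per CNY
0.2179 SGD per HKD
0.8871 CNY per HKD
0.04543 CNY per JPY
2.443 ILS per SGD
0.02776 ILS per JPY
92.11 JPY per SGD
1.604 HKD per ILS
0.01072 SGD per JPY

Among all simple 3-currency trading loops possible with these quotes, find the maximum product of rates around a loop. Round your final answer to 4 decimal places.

SGD→JPY→CNY→SGD: 92.11 × 0.04543 × 0.2512 = 1.05116
CNY→ILS→HKD→CNY: 0.6168 × 1.604 × 0.8871 = 0.87765
SGD→ILS→HKD→SGD: 2.443 × 1.604 × 0.2179 = 0.85386
Maximum is SGD→JPY→CNY→SGD at 1.0512; arbitrage exists.

1.0512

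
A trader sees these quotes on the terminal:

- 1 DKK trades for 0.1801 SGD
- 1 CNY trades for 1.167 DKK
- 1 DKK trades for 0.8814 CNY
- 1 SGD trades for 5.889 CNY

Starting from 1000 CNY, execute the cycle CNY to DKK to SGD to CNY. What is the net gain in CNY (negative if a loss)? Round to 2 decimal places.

237.73

1000 CNY × 1.167 = 1167 DKK
1167 DKK × 0.1801 = 210.1767 SGD
210.1767 SGD × 5.889 = 1237.7305863 CNY
Net change: 1237.7305863 − 1000 = 237.7305863 CNY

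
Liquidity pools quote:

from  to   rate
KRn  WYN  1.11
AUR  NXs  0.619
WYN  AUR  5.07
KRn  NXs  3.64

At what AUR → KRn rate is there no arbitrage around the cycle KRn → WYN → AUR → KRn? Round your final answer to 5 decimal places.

Known legs of the cycle: 1.11 × 5.07 = 5.6277
For no arbitrage the full-cycle product must be 1, so the missing rate is 1 / 5.6277 ≈ 0.1776925.

0.17769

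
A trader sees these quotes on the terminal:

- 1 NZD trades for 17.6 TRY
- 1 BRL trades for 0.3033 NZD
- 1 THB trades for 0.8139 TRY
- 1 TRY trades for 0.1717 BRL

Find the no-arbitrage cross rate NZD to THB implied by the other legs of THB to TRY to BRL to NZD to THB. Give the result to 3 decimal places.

23.593

Known legs of the cycle: 0.8139 × 0.1717 × 0.3033 = 0.042385152879
For no arbitrage the full-cycle product must be 1, so the missing rate is 1 / 0.042385152879 ≈ 23.59317.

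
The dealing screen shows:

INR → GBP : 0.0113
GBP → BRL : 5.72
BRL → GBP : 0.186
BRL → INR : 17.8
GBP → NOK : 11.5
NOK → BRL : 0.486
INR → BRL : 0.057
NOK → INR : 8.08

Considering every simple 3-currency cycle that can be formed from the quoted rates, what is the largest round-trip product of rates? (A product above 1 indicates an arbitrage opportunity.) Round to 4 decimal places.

BRL→INR→GBP→BRL: 17.8 × 0.0113 × 5.72 = 1.15052
GBP→NOK→INR→GBP: 11.5 × 8.08 × 0.0113 = 1.05000
BRL→GBP→NOK→BRL: 0.186 × 11.5 × 0.486 = 1.03955
Maximum is BRL→INR→GBP→BRL at 1.1505; arbitrage exists.

1.1505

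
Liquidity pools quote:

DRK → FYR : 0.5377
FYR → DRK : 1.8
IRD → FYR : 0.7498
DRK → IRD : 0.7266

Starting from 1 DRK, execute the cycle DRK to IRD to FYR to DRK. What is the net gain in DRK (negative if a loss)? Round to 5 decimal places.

-0.01935

1 DRK × 0.7266 = 0.7266 IRD
0.7266 IRD × 0.7498 = 0.54480468 FYR
0.54480468 FYR × 1.8 = 0.980648424 DRK
Net change: 0.980648424 − 1 = -0.019351576 DRK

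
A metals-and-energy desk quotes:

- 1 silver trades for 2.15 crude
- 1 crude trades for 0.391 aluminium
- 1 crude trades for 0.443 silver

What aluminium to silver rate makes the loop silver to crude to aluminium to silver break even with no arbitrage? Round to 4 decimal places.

1.1896

Known legs of the cycle: 2.15 × 0.391 = 0.84065
For no arbitrage the full-cycle product must be 1, so the missing rate is 1 / 0.84065 ≈ 1.189556.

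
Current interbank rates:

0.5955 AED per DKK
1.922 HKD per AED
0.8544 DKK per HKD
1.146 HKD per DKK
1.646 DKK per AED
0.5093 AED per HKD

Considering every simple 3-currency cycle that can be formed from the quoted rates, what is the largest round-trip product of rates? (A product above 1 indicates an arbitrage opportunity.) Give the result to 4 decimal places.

HKD→DKK→AED→HKD: 0.8544 × 0.5955 × 1.922 = 0.97790
HKD→AED→DKK→HKD: 0.5093 × 1.646 × 1.146 = 0.96070
Maximum is HKD→DKK→AED→HKD at 0.9779; no arbitrage — every cycle loses value.

0.9779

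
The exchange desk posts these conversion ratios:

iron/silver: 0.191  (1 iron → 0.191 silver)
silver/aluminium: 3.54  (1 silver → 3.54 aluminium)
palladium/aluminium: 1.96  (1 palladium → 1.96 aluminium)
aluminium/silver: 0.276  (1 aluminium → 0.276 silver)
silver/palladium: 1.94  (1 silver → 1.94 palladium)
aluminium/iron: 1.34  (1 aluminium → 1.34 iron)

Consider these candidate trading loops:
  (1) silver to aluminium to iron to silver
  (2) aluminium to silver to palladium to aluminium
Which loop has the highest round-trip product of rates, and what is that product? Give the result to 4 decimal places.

(1) 3.54 × 1.34 × 0.191 = 0.90603
(2) 0.276 × 1.94 × 1.96 = 1.04946
Highest is cycle (2) at 1.0495 (>1, arbitrage).

1.0495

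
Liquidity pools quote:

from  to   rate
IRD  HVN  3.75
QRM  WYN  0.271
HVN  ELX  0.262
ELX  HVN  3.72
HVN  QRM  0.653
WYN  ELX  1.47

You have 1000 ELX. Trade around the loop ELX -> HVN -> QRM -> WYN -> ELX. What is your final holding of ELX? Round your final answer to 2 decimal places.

967.70

1000 ELX × 3.72 = 3720 HVN
3720 HVN × 0.653 = 2429.16 QRM
2429.16 QRM × 0.271 = 658.30236 WYN
658.30236 WYN × 1.47 = 967.7044692 ELX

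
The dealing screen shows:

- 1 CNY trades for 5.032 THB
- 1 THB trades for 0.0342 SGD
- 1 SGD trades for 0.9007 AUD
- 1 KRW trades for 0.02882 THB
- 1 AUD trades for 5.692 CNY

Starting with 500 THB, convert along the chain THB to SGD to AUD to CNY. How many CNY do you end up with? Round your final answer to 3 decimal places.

500 THB × 0.0342 = 17.1 SGD
17.1 SGD × 0.9007 = 15.40197 AUD
15.40197 AUD × 5.692 = 87.66801324 CNY

87.668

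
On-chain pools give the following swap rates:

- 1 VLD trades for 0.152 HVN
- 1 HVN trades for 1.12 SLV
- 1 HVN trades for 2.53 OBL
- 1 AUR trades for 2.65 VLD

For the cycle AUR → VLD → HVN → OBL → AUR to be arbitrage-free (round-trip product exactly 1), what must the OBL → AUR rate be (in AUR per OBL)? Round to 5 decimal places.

Known legs of the cycle: 2.65 × 0.152 × 2.53 = 1.019084
For no arbitrage the full-cycle product must be 1, so the missing rate is 1 / 1.019084 ≈ 0.9812734.

0.98127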